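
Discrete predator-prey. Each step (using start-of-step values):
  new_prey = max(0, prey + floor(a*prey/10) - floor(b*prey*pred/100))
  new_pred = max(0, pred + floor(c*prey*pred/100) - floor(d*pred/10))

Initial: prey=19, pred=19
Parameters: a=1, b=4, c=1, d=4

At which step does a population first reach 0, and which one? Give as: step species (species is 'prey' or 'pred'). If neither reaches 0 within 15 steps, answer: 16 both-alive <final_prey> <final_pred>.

Answer: 16 both-alive 2 2

Derivation:
Step 1: prey: 19+1-14=6; pred: 19+3-7=15
Step 2: prey: 6+0-3=3; pred: 15+0-6=9
Step 3: prey: 3+0-1=2; pred: 9+0-3=6
Step 4: prey: 2+0-0=2; pred: 6+0-2=4
Step 5: prey: 2+0-0=2; pred: 4+0-1=3
Step 6: prey: 2+0-0=2; pred: 3+0-1=2
Step 7: prey: 2+0-0=2; pred: 2+0-0=2
Steps 8-15: state stable at prey=2, pred=2 (no change)
No extinction within 15 steps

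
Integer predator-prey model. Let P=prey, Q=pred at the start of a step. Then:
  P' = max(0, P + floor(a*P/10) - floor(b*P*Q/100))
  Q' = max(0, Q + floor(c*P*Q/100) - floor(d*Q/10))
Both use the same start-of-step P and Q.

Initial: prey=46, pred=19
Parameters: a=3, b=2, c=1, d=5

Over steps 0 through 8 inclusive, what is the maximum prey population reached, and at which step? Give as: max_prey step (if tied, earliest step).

Step 1: prey: 46+13-17=42; pred: 19+8-9=18
Step 2: prey: 42+12-15=39; pred: 18+7-9=16
Step 3: prey: 39+11-12=38; pred: 16+6-8=14
Step 4: prey: 38+11-10=39; pred: 14+5-7=12
Step 5: prey: 39+11-9=41; pred: 12+4-6=10
Step 6: prey: 41+12-8=45; pred: 10+4-5=9
Step 7: prey: 45+13-8=50; pred: 9+4-4=9
Step 8: prey: 50+15-9=56; pred: 9+4-4=9
Max prey = 56 at step 8

Answer: 56 8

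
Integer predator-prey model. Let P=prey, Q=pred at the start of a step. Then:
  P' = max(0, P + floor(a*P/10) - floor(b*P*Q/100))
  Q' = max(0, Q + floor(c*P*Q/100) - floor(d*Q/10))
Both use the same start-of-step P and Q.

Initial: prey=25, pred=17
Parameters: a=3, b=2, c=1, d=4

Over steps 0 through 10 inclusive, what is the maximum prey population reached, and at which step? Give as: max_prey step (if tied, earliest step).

Step 1: prey: 25+7-8=24; pred: 17+4-6=15
Step 2: prey: 24+7-7=24; pred: 15+3-6=12
Step 3: prey: 24+7-5=26; pred: 12+2-4=10
Step 4: prey: 26+7-5=28; pred: 10+2-4=8
Step 5: prey: 28+8-4=32; pred: 8+2-3=7
Step 6: prey: 32+9-4=37; pred: 7+2-2=7
Step 7: prey: 37+11-5=43; pred: 7+2-2=7
Step 8: prey: 43+12-6=49; pred: 7+3-2=8
Step 9: prey: 49+14-7=56; pred: 8+3-3=8
Step 10: prey: 56+16-8=64; pred: 8+4-3=9
Max prey = 64 at step 10

Answer: 64 10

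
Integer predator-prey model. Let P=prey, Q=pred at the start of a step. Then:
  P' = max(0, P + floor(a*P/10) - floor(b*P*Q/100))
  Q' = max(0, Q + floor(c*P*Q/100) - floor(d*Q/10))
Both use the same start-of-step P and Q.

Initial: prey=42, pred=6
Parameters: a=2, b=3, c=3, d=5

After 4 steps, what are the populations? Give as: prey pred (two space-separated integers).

Answer: 10 36

Derivation:
Step 1: prey: 42+8-7=43; pred: 6+7-3=10
Step 2: prey: 43+8-12=39; pred: 10+12-5=17
Step 3: prey: 39+7-19=27; pred: 17+19-8=28
Step 4: prey: 27+5-22=10; pred: 28+22-14=36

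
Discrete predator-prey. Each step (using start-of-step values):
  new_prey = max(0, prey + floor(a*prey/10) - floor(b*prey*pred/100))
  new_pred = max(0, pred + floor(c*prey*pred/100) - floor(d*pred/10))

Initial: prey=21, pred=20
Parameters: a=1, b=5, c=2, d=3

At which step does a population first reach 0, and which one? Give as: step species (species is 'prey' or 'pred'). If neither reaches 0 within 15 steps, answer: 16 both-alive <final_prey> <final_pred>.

Answer: 2 prey

Derivation:
Step 1: prey: 21+2-21=2; pred: 20+8-6=22
Step 2: prey: 2+0-2=0; pred: 22+0-6=16
First extinction: prey at step 2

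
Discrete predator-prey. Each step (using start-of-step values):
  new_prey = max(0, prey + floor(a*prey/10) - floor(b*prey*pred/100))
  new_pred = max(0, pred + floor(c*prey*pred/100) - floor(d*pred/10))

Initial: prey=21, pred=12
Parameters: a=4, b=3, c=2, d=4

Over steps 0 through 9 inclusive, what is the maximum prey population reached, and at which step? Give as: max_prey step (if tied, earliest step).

Step 1: prey: 21+8-7=22; pred: 12+5-4=13
Step 2: prey: 22+8-8=22; pred: 13+5-5=13
Step 3: prey: 22+8-8=22; pred: 13+5-5=13
Step 4: prey: 22+8-8=22; pred: 13+5-5=13
Step 5: prey: 22+8-8=22; pred: 13+5-5=13
Step 6: prey: 22+8-8=22; pred: 13+5-5=13
Step 7: prey: 22+8-8=22; pred: 13+5-5=13
Step 8: prey: 22+8-8=22; pred: 13+5-5=13
Step 9: prey: 22+8-8=22; pred: 13+5-5=13
Max prey = 22 at step 1

Answer: 22 1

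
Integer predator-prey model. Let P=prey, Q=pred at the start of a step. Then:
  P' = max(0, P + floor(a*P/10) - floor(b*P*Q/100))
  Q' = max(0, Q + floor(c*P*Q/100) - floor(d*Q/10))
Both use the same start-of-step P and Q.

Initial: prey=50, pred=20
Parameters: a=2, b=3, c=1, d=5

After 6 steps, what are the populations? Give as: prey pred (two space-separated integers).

Answer: 13 2

Derivation:
Step 1: prey: 50+10-30=30; pred: 20+10-10=20
Step 2: prey: 30+6-18=18; pred: 20+6-10=16
Step 3: prey: 18+3-8=13; pred: 16+2-8=10
Step 4: prey: 13+2-3=12; pred: 10+1-5=6
Step 5: prey: 12+2-2=12; pred: 6+0-3=3
Step 6: prey: 12+2-1=13; pred: 3+0-1=2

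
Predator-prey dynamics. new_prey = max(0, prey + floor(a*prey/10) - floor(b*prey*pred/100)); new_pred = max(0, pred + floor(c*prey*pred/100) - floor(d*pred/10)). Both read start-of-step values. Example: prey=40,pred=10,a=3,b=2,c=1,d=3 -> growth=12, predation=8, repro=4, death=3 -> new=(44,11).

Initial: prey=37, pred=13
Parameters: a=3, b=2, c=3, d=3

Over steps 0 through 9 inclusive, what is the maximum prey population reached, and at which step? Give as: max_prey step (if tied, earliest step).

Step 1: prey: 37+11-9=39; pred: 13+14-3=24
Step 2: prey: 39+11-18=32; pred: 24+28-7=45
Step 3: prey: 32+9-28=13; pred: 45+43-13=75
Step 4: prey: 13+3-19=0; pred: 75+29-22=82
Step 5: prey: 0+0-0=0; pred: 82+0-24=58
Step 6: prey: 0+0-0=0; pred: 58+0-17=41
Step 7: prey: 0+0-0=0; pred: 41+0-12=29
Step 8: prey: 0+0-0=0; pred: 29+0-8=21
Step 9: prey: 0+0-0=0; pred: 21+0-6=15
Max prey = 39 at step 1

Answer: 39 1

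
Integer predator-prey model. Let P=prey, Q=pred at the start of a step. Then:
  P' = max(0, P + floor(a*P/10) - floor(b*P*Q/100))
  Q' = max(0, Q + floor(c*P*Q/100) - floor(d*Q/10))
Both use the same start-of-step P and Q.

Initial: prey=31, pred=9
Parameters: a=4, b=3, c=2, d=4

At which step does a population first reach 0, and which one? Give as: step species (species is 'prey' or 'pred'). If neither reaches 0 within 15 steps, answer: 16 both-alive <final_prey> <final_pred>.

Step 1: prey: 31+12-8=35; pred: 9+5-3=11
Step 2: prey: 35+14-11=38; pred: 11+7-4=14
Step 3: prey: 38+15-15=38; pred: 14+10-5=19
Step 4: prey: 38+15-21=32; pred: 19+14-7=26
Step 5: prey: 32+12-24=20; pred: 26+16-10=32
Step 6: prey: 20+8-19=9; pred: 32+12-12=32
Step 7: prey: 9+3-8=4; pred: 32+5-12=25
Step 8: prey: 4+1-3=2; pred: 25+2-10=17
Step 9: prey: 2+0-1=1; pred: 17+0-6=11
Step 10: prey: 1+0-0=1; pred: 11+0-4=7
Step 11: prey: 1+0-0=1; pred: 7+0-2=5
Step 12: prey: 1+0-0=1; pred: 5+0-2=3
Step 13: prey: 1+0-0=1; pred: 3+0-1=2
Step 14: prey: 1+0-0=1; pred: 2+0-0=2
Steps 15-15: state stable at prey=1, pred=2 (no change)
No extinction within 15 steps

Answer: 16 both-alive 1 2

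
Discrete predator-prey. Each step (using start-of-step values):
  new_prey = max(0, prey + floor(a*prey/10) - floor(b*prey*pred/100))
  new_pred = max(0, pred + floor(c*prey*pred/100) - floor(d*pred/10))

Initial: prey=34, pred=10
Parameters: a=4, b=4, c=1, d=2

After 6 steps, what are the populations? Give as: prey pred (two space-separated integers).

Step 1: prey: 34+13-13=34; pred: 10+3-2=11
Step 2: prey: 34+13-14=33; pred: 11+3-2=12
Step 3: prey: 33+13-15=31; pred: 12+3-2=13
Step 4: prey: 31+12-16=27; pred: 13+4-2=15
Step 5: prey: 27+10-16=21; pred: 15+4-3=16
Step 6: prey: 21+8-13=16; pred: 16+3-3=16

Answer: 16 16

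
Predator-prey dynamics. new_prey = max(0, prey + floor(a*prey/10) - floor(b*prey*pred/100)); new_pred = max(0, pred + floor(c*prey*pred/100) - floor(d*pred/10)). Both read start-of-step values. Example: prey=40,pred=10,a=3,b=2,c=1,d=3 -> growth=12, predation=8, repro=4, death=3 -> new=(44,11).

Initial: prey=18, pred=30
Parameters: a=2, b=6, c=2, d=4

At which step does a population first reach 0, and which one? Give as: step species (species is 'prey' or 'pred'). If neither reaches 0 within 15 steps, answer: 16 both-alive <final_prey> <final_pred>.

Step 1: prey: 18+3-32=0; pred: 30+10-12=28
First extinction: prey at step 1

Answer: 1 prey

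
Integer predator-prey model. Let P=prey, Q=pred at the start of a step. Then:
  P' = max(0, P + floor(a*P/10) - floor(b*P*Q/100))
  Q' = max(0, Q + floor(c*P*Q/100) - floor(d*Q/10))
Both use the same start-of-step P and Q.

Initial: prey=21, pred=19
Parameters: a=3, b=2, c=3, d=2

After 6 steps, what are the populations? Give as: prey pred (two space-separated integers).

Step 1: prey: 21+6-7=20; pred: 19+11-3=27
Step 2: prey: 20+6-10=16; pred: 27+16-5=38
Step 3: prey: 16+4-12=8; pred: 38+18-7=49
Step 4: prey: 8+2-7=3; pred: 49+11-9=51
Step 5: prey: 3+0-3=0; pred: 51+4-10=45
Step 6: prey: 0+0-0=0; pred: 45+0-9=36

Answer: 0 36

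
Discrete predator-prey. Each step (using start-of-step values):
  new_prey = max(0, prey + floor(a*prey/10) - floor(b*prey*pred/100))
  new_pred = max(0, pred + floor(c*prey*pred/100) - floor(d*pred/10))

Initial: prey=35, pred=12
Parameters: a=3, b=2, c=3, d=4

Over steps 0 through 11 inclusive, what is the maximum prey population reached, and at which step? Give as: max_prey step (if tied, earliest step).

Answer: 37 1

Derivation:
Step 1: prey: 35+10-8=37; pred: 12+12-4=20
Step 2: prey: 37+11-14=34; pred: 20+22-8=34
Step 3: prey: 34+10-23=21; pred: 34+34-13=55
Step 4: prey: 21+6-23=4; pred: 55+34-22=67
Step 5: prey: 4+1-5=0; pred: 67+8-26=49
Step 6: prey: 0+0-0=0; pred: 49+0-19=30
Step 7: prey: 0+0-0=0; pred: 30+0-12=18
Step 8: prey: 0+0-0=0; pred: 18+0-7=11
Step 9: prey: 0+0-0=0; pred: 11+0-4=7
Step 10: prey: 0+0-0=0; pred: 7+0-2=5
Step 11: prey: 0+0-0=0; pred: 5+0-2=3
Max prey = 37 at step 1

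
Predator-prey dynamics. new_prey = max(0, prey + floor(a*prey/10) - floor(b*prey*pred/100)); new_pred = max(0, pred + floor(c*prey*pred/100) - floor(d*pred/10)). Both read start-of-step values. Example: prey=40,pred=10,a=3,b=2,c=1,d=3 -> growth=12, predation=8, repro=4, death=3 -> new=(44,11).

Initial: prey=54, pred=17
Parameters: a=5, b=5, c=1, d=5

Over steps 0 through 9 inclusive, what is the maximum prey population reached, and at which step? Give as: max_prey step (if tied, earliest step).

Step 1: prey: 54+27-45=36; pred: 17+9-8=18
Step 2: prey: 36+18-32=22; pred: 18+6-9=15
Step 3: prey: 22+11-16=17; pred: 15+3-7=11
Step 4: prey: 17+8-9=16; pred: 11+1-5=7
Step 5: prey: 16+8-5=19; pred: 7+1-3=5
Step 6: prey: 19+9-4=24; pred: 5+0-2=3
Step 7: prey: 24+12-3=33; pred: 3+0-1=2
Step 8: prey: 33+16-3=46; pred: 2+0-1=1
Step 9: prey: 46+23-2=67; pred: 1+0-0=1
Max prey = 67 at step 9

Answer: 67 9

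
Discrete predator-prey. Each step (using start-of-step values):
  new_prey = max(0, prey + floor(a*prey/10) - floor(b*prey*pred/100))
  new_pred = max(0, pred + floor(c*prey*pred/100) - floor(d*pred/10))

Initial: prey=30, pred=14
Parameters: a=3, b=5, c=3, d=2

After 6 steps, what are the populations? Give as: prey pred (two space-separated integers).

Step 1: prey: 30+9-21=18; pred: 14+12-2=24
Step 2: prey: 18+5-21=2; pred: 24+12-4=32
Step 3: prey: 2+0-3=0; pred: 32+1-6=27
Step 4: prey: 0+0-0=0; pred: 27+0-5=22
Step 5: prey: 0+0-0=0; pred: 22+0-4=18
Step 6: prey: 0+0-0=0; pred: 18+0-3=15

Answer: 0 15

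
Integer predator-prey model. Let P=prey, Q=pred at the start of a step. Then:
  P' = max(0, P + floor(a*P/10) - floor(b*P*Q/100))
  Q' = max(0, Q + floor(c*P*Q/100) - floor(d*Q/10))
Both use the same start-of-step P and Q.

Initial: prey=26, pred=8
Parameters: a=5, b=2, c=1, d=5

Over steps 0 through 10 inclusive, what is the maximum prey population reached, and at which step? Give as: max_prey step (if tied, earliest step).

Answer: 218 7

Derivation:
Step 1: prey: 26+13-4=35; pred: 8+2-4=6
Step 2: prey: 35+17-4=48; pred: 6+2-3=5
Step 3: prey: 48+24-4=68; pred: 5+2-2=5
Step 4: prey: 68+34-6=96; pred: 5+3-2=6
Step 5: prey: 96+48-11=133; pred: 6+5-3=8
Step 6: prey: 133+66-21=178; pred: 8+10-4=14
Step 7: prey: 178+89-49=218; pred: 14+24-7=31
Step 8: prey: 218+109-135=192; pred: 31+67-15=83
Step 9: prey: 192+96-318=0; pred: 83+159-41=201
Step 10: prey: 0+0-0=0; pred: 201+0-100=101
Max prey = 218 at step 7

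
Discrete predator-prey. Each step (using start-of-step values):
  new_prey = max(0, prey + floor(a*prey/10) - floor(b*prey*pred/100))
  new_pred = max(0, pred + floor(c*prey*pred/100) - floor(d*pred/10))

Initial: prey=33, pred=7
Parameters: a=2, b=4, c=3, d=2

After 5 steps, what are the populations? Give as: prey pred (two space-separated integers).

Step 1: prey: 33+6-9=30; pred: 7+6-1=12
Step 2: prey: 30+6-14=22; pred: 12+10-2=20
Step 3: prey: 22+4-17=9; pred: 20+13-4=29
Step 4: prey: 9+1-10=0; pred: 29+7-5=31
Step 5: prey: 0+0-0=0; pred: 31+0-6=25

Answer: 0 25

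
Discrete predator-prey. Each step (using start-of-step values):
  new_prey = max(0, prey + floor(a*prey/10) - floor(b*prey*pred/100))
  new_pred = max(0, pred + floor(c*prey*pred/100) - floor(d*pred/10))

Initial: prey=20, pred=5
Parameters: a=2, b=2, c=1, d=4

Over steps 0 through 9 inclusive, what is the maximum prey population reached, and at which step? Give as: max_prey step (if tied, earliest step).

Step 1: prey: 20+4-2=22; pred: 5+1-2=4
Step 2: prey: 22+4-1=25; pred: 4+0-1=3
Step 3: prey: 25+5-1=29; pred: 3+0-1=2
Step 4: prey: 29+5-1=33; pred: 2+0-0=2
Step 5: prey: 33+6-1=38; pred: 2+0-0=2
Step 6: prey: 38+7-1=44; pred: 2+0-0=2
Step 7: prey: 44+8-1=51; pred: 2+0-0=2
Step 8: prey: 51+10-2=59; pred: 2+1-0=3
Step 9: prey: 59+11-3=67; pred: 3+1-1=3
Max prey = 67 at step 9

Answer: 67 9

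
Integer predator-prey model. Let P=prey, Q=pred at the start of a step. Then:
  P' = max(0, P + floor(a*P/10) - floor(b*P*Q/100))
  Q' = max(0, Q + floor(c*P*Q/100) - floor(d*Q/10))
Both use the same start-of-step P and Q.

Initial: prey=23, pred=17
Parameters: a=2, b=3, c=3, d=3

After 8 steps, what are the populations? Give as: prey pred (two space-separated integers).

Answer: 1 6

Derivation:
Step 1: prey: 23+4-11=16; pred: 17+11-5=23
Step 2: prey: 16+3-11=8; pred: 23+11-6=28
Step 3: prey: 8+1-6=3; pred: 28+6-8=26
Step 4: prey: 3+0-2=1; pred: 26+2-7=21
Step 5: prey: 1+0-0=1; pred: 21+0-6=15
Step 6: prey: 1+0-0=1; pred: 15+0-4=11
Step 7: prey: 1+0-0=1; pred: 11+0-3=8
Step 8: prey: 1+0-0=1; pred: 8+0-2=6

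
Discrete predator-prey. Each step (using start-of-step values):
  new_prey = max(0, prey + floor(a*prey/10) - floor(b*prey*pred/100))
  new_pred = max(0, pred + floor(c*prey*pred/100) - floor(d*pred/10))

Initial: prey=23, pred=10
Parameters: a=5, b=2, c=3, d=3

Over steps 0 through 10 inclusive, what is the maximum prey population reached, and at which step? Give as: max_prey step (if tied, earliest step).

Step 1: prey: 23+11-4=30; pred: 10+6-3=13
Step 2: prey: 30+15-7=38; pred: 13+11-3=21
Step 3: prey: 38+19-15=42; pred: 21+23-6=38
Step 4: prey: 42+21-31=32; pred: 38+47-11=74
Step 5: prey: 32+16-47=1; pred: 74+71-22=123
Step 6: prey: 1+0-2=0; pred: 123+3-36=90
Step 7: prey: 0+0-0=0; pred: 90+0-27=63
Step 8: prey: 0+0-0=0; pred: 63+0-18=45
Step 9: prey: 0+0-0=0; pred: 45+0-13=32
Step 10: prey: 0+0-0=0; pred: 32+0-9=23
Max prey = 42 at step 3

Answer: 42 3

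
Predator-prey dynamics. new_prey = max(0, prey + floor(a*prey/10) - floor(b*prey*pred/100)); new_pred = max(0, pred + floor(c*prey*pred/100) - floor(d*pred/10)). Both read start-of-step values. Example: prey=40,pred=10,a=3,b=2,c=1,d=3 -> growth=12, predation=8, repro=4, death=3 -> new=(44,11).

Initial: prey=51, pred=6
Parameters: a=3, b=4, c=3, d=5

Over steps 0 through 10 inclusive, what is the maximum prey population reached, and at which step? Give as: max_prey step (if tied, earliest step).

Step 1: prey: 51+15-12=54; pred: 6+9-3=12
Step 2: prey: 54+16-25=45; pred: 12+19-6=25
Step 3: prey: 45+13-45=13; pred: 25+33-12=46
Step 4: prey: 13+3-23=0; pred: 46+17-23=40
Step 5: prey: 0+0-0=0; pred: 40+0-20=20
Step 6: prey: 0+0-0=0; pred: 20+0-10=10
Step 7: prey: 0+0-0=0; pred: 10+0-5=5
Step 8: prey: 0+0-0=0; pred: 5+0-2=3
Step 9: prey: 0+0-0=0; pred: 3+0-1=2
Step 10: prey: 0+0-0=0; pred: 2+0-1=1
Max prey = 54 at step 1

Answer: 54 1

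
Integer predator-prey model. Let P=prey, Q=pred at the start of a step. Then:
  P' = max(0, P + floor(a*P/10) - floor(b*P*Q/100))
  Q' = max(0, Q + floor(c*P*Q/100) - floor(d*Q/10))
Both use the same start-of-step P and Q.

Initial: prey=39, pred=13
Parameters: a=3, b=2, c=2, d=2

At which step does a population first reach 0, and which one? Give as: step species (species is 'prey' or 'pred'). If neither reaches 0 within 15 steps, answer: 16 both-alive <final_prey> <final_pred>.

Step 1: prey: 39+11-10=40; pred: 13+10-2=21
Step 2: prey: 40+12-16=36; pred: 21+16-4=33
Step 3: prey: 36+10-23=23; pred: 33+23-6=50
Step 4: prey: 23+6-23=6; pred: 50+23-10=63
Step 5: prey: 6+1-7=0; pred: 63+7-12=58
First extinction: prey at step 5

Answer: 5 prey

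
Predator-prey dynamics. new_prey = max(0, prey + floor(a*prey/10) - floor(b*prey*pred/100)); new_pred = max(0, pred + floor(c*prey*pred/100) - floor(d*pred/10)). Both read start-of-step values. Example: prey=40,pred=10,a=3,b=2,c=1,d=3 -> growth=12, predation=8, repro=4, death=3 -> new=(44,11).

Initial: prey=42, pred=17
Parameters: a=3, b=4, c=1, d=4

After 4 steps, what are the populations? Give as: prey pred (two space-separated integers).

Step 1: prey: 42+12-28=26; pred: 17+7-6=18
Step 2: prey: 26+7-18=15; pred: 18+4-7=15
Step 3: prey: 15+4-9=10; pred: 15+2-6=11
Step 4: prey: 10+3-4=9; pred: 11+1-4=8

Answer: 9 8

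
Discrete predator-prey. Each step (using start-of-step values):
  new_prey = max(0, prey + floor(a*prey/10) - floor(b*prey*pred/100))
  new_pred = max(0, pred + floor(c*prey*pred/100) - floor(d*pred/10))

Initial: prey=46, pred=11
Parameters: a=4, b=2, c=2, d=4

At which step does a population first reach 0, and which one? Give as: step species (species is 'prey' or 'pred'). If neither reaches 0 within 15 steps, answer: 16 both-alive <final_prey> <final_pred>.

Answer: 5 prey

Derivation:
Step 1: prey: 46+18-10=54; pred: 11+10-4=17
Step 2: prey: 54+21-18=57; pred: 17+18-6=29
Step 3: prey: 57+22-33=46; pred: 29+33-11=51
Step 4: prey: 46+18-46=18; pred: 51+46-20=77
Step 5: prey: 18+7-27=0; pred: 77+27-30=74
First extinction: prey at step 5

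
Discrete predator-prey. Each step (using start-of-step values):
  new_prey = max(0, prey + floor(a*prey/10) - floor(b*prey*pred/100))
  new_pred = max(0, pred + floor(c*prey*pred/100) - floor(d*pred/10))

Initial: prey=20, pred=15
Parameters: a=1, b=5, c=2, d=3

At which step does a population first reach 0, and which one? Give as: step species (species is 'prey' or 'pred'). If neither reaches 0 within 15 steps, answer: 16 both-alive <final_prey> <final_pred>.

Step 1: prey: 20+2-15=7; pred: 15+6-4=17
Step 2: prey: 7+0-5=2; pred: 17+2-5=14
Step 3: prey: 2+0-1=1; pred: 14+0-4=10
Step 4: prey: 1+0-0=1; pred: 10+0-3=7
Step 5: prey: 1+0-0=1; pred: 7+0-2=5
Step 6: prey: 1+0-0=1; pred: 5+0-1=4
Step 7: prey: 1+0-0=1; pred: 4+0-1=3
Step 8: prey: 1+0-0=1; pred: 3+0-0=3
Steps 9-15: state stable at prey=1, pred=3 (no change)
No extinction within 15 steps

Answer: 16 both-alive 1 3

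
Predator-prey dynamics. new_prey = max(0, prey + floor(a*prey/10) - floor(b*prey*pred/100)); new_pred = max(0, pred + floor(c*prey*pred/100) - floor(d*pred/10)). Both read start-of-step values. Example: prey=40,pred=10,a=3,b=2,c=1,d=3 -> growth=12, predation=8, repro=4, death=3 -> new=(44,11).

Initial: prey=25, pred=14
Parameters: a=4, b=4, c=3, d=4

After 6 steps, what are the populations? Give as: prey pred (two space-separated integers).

Answer: 2 8

Derivation:
Step 1: prey: 25+10-14=21; pred: 14+10-5=19
Step 2: prey: 21+8-15=14; pred: 19+11-7=23
Step 3: prey: 14+5-12=7; pred: 23+9-9=23
Step 4: prey: 7+2-6=3; pred: 23+4-9=18
Step 5: prey: 3+1-2=2; pred: 18+1-7=12
Step 6: prey: 2+0-0=2; pred: 12+0-4=8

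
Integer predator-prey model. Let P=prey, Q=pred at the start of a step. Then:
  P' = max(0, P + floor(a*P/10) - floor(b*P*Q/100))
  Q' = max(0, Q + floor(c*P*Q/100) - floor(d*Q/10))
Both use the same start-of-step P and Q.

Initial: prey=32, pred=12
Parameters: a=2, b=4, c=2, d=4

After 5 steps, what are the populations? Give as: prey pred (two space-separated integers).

Step 1: prey: 32+6-15=23; pred: 12+7-4=15
Step 2: prey: 23+4-13=14; pred: 15+6-6=15
Step 3: prey: 14+2-8=8; pred: 15+4-6=13
Step 4: prey: 8+1-4=5; pred: 13+2-5=10
Step 5: prey: 5+1-2=4; pred: 10+1-4=7

Answer: 4 7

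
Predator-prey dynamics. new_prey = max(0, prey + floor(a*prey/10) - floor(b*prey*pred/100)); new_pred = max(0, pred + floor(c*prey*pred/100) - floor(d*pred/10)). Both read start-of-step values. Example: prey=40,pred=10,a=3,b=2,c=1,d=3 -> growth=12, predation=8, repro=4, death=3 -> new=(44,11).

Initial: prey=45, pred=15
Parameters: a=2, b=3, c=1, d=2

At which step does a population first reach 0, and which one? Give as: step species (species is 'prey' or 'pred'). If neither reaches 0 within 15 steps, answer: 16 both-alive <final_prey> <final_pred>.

Answer: 16 both-alive 2 4

Derivation:
Step 1: prey: 45+9-20=34; pred: 15+6-3=18
Step 2: prey: 34+6-18=22; pred: 18+6-3=21
Step 3: prey: 22+4-13=13; pred: 21+4-4=21
Step 4: prey: 13+2-8=7; pred: 21+2-4=19
Step 5: prey: 7+1-3=5; pred: 19+1-3=17
Step 6: prey: 5+1-2=4; pred: 17+0-3=14
Step 7: prey: 4+0-1=3; pred: 14+0-2=12
Step 8: prey: 3+0-1=2; pred: 12+0-2=10
Step 9: prey: 2+0-0=2; pred: 10+0-2=8
Step 10: prey: 2+0-0=2; pred: 8+0-1=7
Step 11: prey: 2+0-0=2; pred: 7+0-1=6
Step 12: prey: 2+0-0=2; pred: 6+0-1=5
Step 13: prey: 2+0-0=2; pred: 5+0-1=4
Step 14: prey: 2+0-0=2; pred: 4+0-0=4
Steps 15-15: state stable at prey=2, pred=4 (no change)
No extinction within 15 steps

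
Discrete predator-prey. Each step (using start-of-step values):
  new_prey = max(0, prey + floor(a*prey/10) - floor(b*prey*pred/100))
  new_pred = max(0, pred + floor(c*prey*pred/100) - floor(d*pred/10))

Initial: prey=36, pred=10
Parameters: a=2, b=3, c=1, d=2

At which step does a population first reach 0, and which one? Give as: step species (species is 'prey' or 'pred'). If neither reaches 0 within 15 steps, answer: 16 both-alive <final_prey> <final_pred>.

Step 1: prey: 36+7-10=33; pred: 10+3-2=11
Step 2: prey: 33+6-10=29; pred: 11+3-2=12
Step 3: prey: 29+5-10=24; pred: 12+3-2=13
Step 4: prey: 24+4-9=19; pred: 13+3-2=14
Step 5: prey: 19+3-7=15; pred: 14+2-2=14
Step 6: prey: 15+3-6=12; pred: 14+2-2=14
Step 7: prey: 12+2-5=9; pred: 14+1-2=13
Step 8: prey: 9+1-3=7; pred: 13+1-2=12
Step 9: prey: 7+1-2=6; pred: 12+0-2=10
Step 10: prey: 6+1-1=6; pred: 10+0-2=8
Step 11: prey: 6+1-1=6; pred: 8+0-1=7
Step 12: prey: 6+1-1=6; pred: 7+0-1=6
Step 13: prey: 6+1-1=6; pred: 6+0-1=5
Step 14: prey: 6+1-0=7; pred: 5+0-1=4
Step 15: prey: 7+1-0=8; pred: 4+0-0=4
No extinction within 15 steps

Answer: 16 both-alive 8 4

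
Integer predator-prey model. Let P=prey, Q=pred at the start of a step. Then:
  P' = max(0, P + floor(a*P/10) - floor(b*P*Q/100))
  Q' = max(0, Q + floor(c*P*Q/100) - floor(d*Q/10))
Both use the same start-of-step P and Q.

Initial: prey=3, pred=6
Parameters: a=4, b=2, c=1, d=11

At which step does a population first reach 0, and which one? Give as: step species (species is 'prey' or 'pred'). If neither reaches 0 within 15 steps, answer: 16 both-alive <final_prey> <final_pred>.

Step 1: prey: 3+1-0=4; pred: 6+0-6=0
First extinction: pred at step 1

Answer: 1 pred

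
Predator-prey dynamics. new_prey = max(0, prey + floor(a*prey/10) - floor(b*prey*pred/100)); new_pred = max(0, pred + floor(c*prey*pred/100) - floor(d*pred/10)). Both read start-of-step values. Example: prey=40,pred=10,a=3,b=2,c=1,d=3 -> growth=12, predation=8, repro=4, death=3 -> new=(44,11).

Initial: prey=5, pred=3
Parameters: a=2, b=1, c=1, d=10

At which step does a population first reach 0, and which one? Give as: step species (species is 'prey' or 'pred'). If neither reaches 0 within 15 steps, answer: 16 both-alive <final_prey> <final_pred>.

Step 1: prey: 5+1-0=6; pred: 3+0-3=0
First extinction: pred at step 1

Answer: 1 pred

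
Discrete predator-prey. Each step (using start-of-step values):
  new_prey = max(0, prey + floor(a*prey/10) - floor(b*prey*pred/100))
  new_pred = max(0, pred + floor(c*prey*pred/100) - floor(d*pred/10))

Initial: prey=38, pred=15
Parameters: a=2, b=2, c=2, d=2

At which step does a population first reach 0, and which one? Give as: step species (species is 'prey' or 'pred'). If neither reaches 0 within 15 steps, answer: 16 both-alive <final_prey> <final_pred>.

Answer: 16 both-alive 1 6

Derivation:
Step 1: prey: 38+7-11=34; pred: 15+11-3=23
Step 2: prey: 34+6-15=25; pred: 23+15-4=34
Step 3: prey: 25+5-17=13; pred: 34+17-6=45
Step 4: prey: 13+2-11=4; pred: 45+11-9=47
Step 5: prey: 4+0-3=1; pred: 47+3-9=41
Step 6: prey: 1+0-0=1; pred: 41+0-8=33
Step 7: prey: 1+0-0=1; pred: 33+0-6=27
Step 8: prey: 1+0-0=1; pred: 27+0-5=22
Step 9: prey: 1+0-0=1; pred: 22+0-4=18
Step 10: prey: 1+0-0=1; pred: 18+0-3=15
Step 11: prey: 1+0-0=1; pred: 15+0-3=12
Step 12: prey: 1+0-0=1; pred: 12+0-2=10
Step 13: prey: 1+0-0=1; pred: 10+0-2=8
Step 14: prey: 1+0-0=1; pred: 8+0-1=7
Step 15: prey: 1+0-0=1; pred: 7+0-1=6
No extinction within 15 steps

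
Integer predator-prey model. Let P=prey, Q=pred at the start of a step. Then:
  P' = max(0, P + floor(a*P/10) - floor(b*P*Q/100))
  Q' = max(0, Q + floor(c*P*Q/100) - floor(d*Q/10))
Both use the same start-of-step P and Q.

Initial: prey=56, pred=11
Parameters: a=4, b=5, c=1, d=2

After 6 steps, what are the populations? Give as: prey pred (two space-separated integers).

Answer: 2 13

Derivation:
Step 1: prey: 56+22-30=48; pred: 11+6-2=15
Step 2: prey: 48+19-36=31; pred: 15+7-3=19
Step 3: prey: 31+12-29=14; pred: 19+5-3=21
Step 4: prey: 14+5-14=5; pred: 21+2-4=19
Step 5: prey: 5+2-4=3; pred: 19+0-3=16
Step 6: prey: 3+1-2=2; pred: 16+0-3=13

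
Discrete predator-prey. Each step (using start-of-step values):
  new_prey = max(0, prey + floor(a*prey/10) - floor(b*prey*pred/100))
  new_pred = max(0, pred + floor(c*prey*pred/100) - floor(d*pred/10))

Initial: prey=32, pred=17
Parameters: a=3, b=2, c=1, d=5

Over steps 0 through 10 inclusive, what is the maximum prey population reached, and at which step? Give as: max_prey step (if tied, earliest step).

Step 1: prey: 32+9-10=31; pred: 17+5-8=14
Step 2: prey: 31+9-8=32; pred: 14+4-7=11
Step 3: prey: 32+9-7=34; pred: 11+3-5=9
Step 4: prey: 34+10-6=38; pred: 9+3-4=8
Step 5: prey: 38+11-6=43; pred: 8+3-4=7
Step 6: prey: 43+12-6=49; pred: 7+3-3=7
Step 7: prey: 49+14-6=57; pred: 7+3-3=7
Step 8: prey: 57+17-7=67; pred: 7+3-3=7
Step 9: prey: 67+20-9=78; pred: 7+4-3=8
Step 10: prey: 78+23-12=89; pred: 8+6-4=10
Max prey = 89 at step 10

Answer: 89 10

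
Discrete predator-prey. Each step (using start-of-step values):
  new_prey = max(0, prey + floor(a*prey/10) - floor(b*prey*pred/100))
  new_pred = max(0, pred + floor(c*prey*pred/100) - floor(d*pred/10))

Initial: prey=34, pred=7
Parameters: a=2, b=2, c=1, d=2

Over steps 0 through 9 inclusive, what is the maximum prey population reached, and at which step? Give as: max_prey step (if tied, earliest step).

Answer: 39 3

Derivation:
Step 1: prey: 34+6-4=36; pred: 7+2-1=8
Step 2: prey: 36+7-5=38; pred: 8+2-1=9
Step 3: prey: 38+7-6=39; pred: 9+3-1=11
Step 4: prey: 39+7-8=38; pred: 11+4-2=13
Step 5: prey: 38+7-9=36; pred: 13+4-2=15
Step 6: prey: 36+7-10=33; pred: 15+5-3=17
Step 7: prey: 33+6-11=28; pred: 17+5-3=19
Step 8: prey: 28+5-10=23; pred: 19+5-3=21
Step 9: prey: 23+4-9=18; pred: 21+4-4=21
Max prey = 39 at step 3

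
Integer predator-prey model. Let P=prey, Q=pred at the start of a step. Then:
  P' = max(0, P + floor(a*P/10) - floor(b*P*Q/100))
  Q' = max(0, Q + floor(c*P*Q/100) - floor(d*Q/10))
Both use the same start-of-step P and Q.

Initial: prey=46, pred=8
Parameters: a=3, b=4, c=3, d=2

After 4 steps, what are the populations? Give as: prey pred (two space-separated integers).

Step 1: prey: 46+13-14=45; pred: 8+11-1=18
Step 2: prey: 45+13-32=26; pred: 18+24-3=39
Step 3: prey: 26+7-40=0; pred: 39+30-7=62
Step 4: prey: 0+0-0=0; pred: 62+0-12=50

Answer: 0 50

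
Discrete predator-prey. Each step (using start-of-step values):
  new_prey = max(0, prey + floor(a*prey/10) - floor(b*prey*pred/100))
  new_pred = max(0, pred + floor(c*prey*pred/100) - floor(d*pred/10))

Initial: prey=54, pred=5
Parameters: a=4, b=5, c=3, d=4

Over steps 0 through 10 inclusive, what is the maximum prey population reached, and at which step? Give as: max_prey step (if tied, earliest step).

Answer: 62 1

Derivation:
Step 1: prey: 54+21-13=62; pred: 5+8-2=11
Step 2: prey: 62+24-34=52; pred: 11+20-4=27
Step 3: prey: 52+20-70=2; pred: 27+42-10=59
Step 4: prey: 2+0-5=0; pred: 59+3-23=39
Step 5: prey: 0+0-0=0; pred: 39+0-15=24
Step 6: prey: 0+0-0=0; pred: 24+0-9=15
Step 7: prey: 0+0-0=0; pred: 15+0-6=9
Step 8: prey: 0+0-0=0; pred: 9+0-3=6
Step 9: prey: 0+0-0=0; pred: 6+0-2=4
Step 10: prey: 0+0-0=0; pred: 4+0-1=3
Max prey = 62 at step 1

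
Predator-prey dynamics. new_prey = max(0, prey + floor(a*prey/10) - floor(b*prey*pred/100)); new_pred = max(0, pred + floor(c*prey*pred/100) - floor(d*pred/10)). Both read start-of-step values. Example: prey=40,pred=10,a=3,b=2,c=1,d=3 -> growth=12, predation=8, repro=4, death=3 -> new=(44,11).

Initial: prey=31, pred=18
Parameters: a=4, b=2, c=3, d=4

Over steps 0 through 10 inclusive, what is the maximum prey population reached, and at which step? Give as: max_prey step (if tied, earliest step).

Answer: 32 1

Derivation:
Step 1: prey: 31+12-11=32; pred: 18+16-7=27
Step 2: prey: 32+12-17=27; pred: 27+25-10=42
Step 3: prey: 27+10-22=15; pred: 42+34-16=60
Step 4: prey: 15+6-18=3; pred: 60+27-24=63
Step 5: prey: 3+1-3=1; pred: 63+5-25=43
Step 6: prey: 1+0-0=1; pred: 43+1-17=27
Step 7: prey: 1+0-0=1; pred: 27+0-10=17
Step 8: prey: 1+0-0=1; pred: 17+0-6=11
Step 9: prey: 1+0-0=1; pred: 11+0-4=7
Step 10: prey: 1+0-0=1; pred: 7+0-2=5
Max prey = 32 at step 1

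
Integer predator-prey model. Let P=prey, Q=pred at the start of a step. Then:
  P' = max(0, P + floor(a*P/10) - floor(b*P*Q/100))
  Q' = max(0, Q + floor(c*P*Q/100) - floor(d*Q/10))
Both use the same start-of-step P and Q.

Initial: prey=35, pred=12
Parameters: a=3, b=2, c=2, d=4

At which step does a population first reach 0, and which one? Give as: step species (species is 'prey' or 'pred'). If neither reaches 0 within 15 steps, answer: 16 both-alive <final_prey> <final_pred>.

Answer: 16 both-alive 14 2

Derivation:
Step 1: prey: 35+10-8=37; pred: 12+8-4=16
Step 2: prey: 37+11-11=37; pred: 16+11-6=21
Step 3: prey: 37+11-15=33; pred: 21+15-8=28
Step 4: prey: 33+9-18=24; pred: 28+18-11=35
Step 5: prey: 24+7-16=15; pred: 35+16-14=37
Step 6: prey: 15+4-11=8; pred: 37+11-14=34
Step 7: prey: 8+2-5=5; pred: 34+5-13=26
Step 8: prey: 5+1-2=4; pred: 26+2-10=18
Step 9: prey: 4+1-1=4; pred: 18+1-7=12
Step 10: prey: 4+1-0=5; pred: 12+0-4=8
Step 11: prey: 5+1-0=6; pred: 8+0-3=5
Step 12: prey: 6+1-0=7; pred: 5+0-2=3
Step 13: prey: 7+2-0=9; pred: 3+0-1=2
Step 14: prey: 9+2-0=11; pred: 2+0-0=2
Step 15: prey: 11+3-0=14; pred: 2+0-0=2
No extinction within 15 steps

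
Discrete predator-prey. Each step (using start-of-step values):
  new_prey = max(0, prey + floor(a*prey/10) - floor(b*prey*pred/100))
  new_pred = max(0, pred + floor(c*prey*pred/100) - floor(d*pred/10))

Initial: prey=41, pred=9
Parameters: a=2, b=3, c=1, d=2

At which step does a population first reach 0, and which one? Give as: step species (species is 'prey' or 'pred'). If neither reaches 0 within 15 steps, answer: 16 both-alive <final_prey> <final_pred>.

Step 1: prey: 41+8-11=38; pred: 9+3-1=11
Step 2: prey: 38+7-12=33; pred: 11+4-2=13
Step 3: prey: 33+6-12=27; pred: 13+4-2=15
Step 4: prey: 27+5-12=20; pred: 15+4-3=16
Step 5: prey: 20+4-9=15; pred: 16+3-3=16
Step 6: prey: 15+3-7=11; pred: 16+2-3=15
Step 7: prey: 11+2-4=9; pred: 15+1-3=13
Step 8: prey: 9+1-3=7; pred: 13+1-2=12
Step 9: prey: 7+1-2=6; pred: 12+0-2=10
Step 10: prey: 6+1-1=6; pred: 10+0-2=8
Step 11: prey: 6+1-1=6; pred: 8+0-1=7
Step 12: prey: 6+1-1=6; pred: 7+0-1=6
Step 13: prey: 6+1-1=6; pred: 6+0-1=5
Step 14: prey: 6+1-0=7; pred: 5+0-1=4
Step 15: prey: 7+1-0=8; pred: 4+0-0=4
No extinction within 15 steps

Answer: 16 both-alive 8 4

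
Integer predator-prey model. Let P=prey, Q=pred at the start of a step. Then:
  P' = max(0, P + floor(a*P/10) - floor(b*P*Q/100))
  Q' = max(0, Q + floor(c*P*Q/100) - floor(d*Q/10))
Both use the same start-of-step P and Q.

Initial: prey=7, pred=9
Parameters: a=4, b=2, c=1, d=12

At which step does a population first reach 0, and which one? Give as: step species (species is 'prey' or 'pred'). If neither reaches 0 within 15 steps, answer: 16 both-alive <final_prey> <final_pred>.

Step 1: prey: 7+2-1=8; pred: 9+0-10=0
First extinction: pred at step 1

Answer: 1 pred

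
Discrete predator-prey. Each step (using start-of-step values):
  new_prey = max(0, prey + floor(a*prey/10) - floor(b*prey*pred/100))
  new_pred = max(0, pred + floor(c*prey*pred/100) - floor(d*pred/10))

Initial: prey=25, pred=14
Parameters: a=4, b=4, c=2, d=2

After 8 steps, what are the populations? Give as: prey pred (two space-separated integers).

Answer: 1 11

Derivation:
Step 1: prey: 25+10-14=21; pred: 14+7-2=19
Step 2: prey: 21+8-15=14; pred: 19+7-3=23
Step 3: prey: 14+5-12=7; pred: 23+6-4=25
Step 4: prey: 7+2-7=2; pred: 25+3-5=23
Step 5: prey: 2+0-1=1; pred: 23+0-4=19
Step 6: prey: 1+0-0=1; pred: 19+0-3=16
Step 7: prey: 1+0-0=1; pred: 16+0-3=13
Step 8: prey: 1+0-0=1; pred: 13+0-2=11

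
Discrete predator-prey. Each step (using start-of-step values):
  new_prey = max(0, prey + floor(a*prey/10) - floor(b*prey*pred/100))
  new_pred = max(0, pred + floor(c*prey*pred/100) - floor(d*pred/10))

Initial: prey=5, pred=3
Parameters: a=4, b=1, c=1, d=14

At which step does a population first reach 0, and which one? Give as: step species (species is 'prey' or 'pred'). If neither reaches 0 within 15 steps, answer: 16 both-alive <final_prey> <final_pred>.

Step 1: prey: 5+2-0=7; pred: 3+0-4=0
First extinction: pred at step 1

Answer: 1 pred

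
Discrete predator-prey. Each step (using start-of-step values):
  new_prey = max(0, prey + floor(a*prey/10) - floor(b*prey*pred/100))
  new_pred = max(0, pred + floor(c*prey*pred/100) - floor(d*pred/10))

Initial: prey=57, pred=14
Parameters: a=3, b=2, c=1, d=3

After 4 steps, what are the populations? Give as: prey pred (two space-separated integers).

Step 1: prey: 57+17-15=59; pred: 14+7-4=17
Step 2: prey: 59+17-20=56; pred: 17+10-5=22
Step 3: prey: 56+16-24=48; pred: 22+12-6=28
Step 4: prey: 48+14-26=36; pred: 28+13-8=33

Answer: 36 33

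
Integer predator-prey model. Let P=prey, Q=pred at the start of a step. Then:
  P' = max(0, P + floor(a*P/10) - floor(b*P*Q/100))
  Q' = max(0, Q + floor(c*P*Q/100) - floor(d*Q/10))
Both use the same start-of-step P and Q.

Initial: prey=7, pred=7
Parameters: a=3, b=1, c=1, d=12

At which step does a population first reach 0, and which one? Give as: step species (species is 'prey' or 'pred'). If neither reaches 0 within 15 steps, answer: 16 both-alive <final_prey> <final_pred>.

Step 1: prey: 7+2-0=9; pred: 7+0-8=0
First extinction: pred at step 1

Answer: 1 pred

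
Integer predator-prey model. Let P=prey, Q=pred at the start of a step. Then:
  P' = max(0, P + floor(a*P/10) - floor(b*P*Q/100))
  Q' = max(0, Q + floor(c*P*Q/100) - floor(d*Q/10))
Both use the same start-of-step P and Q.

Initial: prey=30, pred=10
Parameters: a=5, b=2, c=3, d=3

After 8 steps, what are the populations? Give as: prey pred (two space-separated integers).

Step 1: prey: 30+15-6=39; pred: 10+9-3=16
Step 2: prey: 39+19-12=46; pred: 16+18-4=30
Step 3: prey: 46+23-27=42; pred: 30+41-9=62
Step 4: prey: 42+21-52=11; pred: 62+78-18=122
Step 5: prey: 11+5-26=0; pred: 122+40-36=126
Step 6: prey: 0+0-0=0; pred: 126+0-37=89
Step 7: prey: 0+0-0=0; pred: 89+0-26=63
Step 8: prey: 0+0-0=0; pred: 63+0-18=45

Answer: 0 45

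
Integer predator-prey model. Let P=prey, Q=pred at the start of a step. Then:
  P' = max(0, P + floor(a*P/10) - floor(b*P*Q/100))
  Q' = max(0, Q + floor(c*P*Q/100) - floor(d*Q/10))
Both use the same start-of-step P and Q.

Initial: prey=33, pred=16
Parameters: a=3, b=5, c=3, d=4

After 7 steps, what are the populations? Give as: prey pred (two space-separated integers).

Answer: 0 3

Derivation:
Step 1: prey: 33+9-26=16; pred: 16+15-6=25
Step 2: prey: 16+4-20=0; pred: 25+12-10=27
Step 3: prey: 0+0-0=0; pred: 27+0-10=17
Step 4: prey: 0+0-0=0; pred: 17+0-6=11
Step 5: prey: 0+0-0=0; pred: 11+0-4=7
Step 6: prey: 0+0-0=0; pred: 7+0-2=5
Step 7: prey: 0+0-0=0; pred: 5+0-2=3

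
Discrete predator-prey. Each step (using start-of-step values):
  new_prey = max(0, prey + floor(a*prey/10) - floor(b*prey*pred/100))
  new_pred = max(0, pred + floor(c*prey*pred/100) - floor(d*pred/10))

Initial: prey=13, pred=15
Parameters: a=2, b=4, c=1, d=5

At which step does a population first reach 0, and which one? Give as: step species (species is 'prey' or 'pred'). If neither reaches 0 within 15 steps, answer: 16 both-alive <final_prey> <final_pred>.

Answer: 16 both-alive 41 1

Derivation:
Step 1: prey: 13+2-7=8; pred: 15+1-7=9
Step 2: prey: 8+1-2=7; pred: 9+0-4=5
Step 3: prey: 7+1-1=7; pred: 5+0-2=3
Step 4: prey: 7+1-0=8; pred: 3+0-1=2
Step 5: prey: 8+1-0=9; pred: 2+0-1=1
Step 6: prey: 9+1-0=10; pred: 1+0-0=1
Step 7: prey: 10+2-0=12; pred: 1+0-0=1
Step 8: prey: 12+2-0=14; pred: 1+0-0=1
Step 9: prey: 14+2-0=16; pred: 1+0-0=1
Step 10: prey: 16+3-0=19; pred: 1+0-0=1
Step 11: prey: 19+3-0=22; pred: 1+0-0=1
Step 12: prey: 22+4-0=26; pred: 1+0-0=1
Step 13: prey: 26+5-1=30; pred: 1+0-0=1
Step 14: prey: 30+6-1=35; pred: 1+0-0=1
Step 15: prey: 35+7-1=41; pred: 1+0-0=1
No extinction within 15 steps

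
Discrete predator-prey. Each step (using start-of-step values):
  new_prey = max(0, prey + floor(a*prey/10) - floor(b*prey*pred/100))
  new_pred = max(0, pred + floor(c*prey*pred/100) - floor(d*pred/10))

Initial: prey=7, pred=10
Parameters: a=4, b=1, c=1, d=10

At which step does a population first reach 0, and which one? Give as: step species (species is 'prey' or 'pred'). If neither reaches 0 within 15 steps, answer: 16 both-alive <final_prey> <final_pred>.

Answer: 1 pred

Derivation:
Step 1: prey: 7+2-0=9; pred: 10+0-10=0
First extinction: pred at step 1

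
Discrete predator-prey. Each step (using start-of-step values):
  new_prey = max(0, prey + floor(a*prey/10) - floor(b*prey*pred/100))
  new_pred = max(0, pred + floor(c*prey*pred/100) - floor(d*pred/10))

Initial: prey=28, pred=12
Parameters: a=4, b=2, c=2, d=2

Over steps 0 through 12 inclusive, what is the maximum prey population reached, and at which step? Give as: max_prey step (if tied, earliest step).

Answer: 36 2

Derivation:
Step 1: prey: 28+11-6=33; pred: 12+6-2=16
Step 2: prey: 33+13-10=36; pred: 16+10-3=23
Step 3: prey: 36+14-16=34; pred: 23+16-4=35
Step 4: prey: 34+13-23=24; pred: 35+23-7=51
Step 5: prey: 24+9-24=9; pred: 51+24-10=65
Step 6: prey: 9+3-11=1; pred: 65+11-13=63
Step 7: prey: 1+0-1=0; pred: 63+1-12=52
Step 8: prey: 0+0-0=0; pred: 52+0-10=42
Step 9: prey: 0+0-0=0; pred: 42+0-8=34
Step 10: prey: 0+0-0=0; pred: 34+0-6=28
Step 11: prey: 0+0-0=0; pred: 28+0-5=23
Step 12: prey: 0+0-0=0; pred: 23+0-4=19
Max prey = 36 at step 2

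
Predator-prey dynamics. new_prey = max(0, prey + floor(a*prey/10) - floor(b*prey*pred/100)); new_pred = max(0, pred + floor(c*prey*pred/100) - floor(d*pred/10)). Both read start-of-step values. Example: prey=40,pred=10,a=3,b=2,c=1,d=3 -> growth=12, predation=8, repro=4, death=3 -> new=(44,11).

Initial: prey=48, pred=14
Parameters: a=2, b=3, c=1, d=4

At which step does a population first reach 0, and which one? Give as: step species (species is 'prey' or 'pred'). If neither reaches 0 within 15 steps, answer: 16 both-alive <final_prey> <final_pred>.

Step 1: prey: 48+9-20=37; pred: 14+6-5=15
Step 2: prey: 37+7-16=28; pred: 15+5-6=14
Step 3: prey: 28+5-11=22; pred: 14+3-5=12
Step 4: prey: 22+4-7=19; pred: 12+2-4=10
Step 5: prey: 19+3-5=17; pred: 10+1-4=7
Step 6: prey: 17+3-3=17; pred: 7+1-2=6
Step 7: prey: 17+3-3=17; pred: 6+1-2=5
Step 8: prey: 17+3-2=18; pred: 5+0-2=3
Step 9: prey: 18+3-1=20; pred: 3+0-1=2
Step 10: prey: 20+4-1=23; pred: 2+0-0=2
Step 11: prey: 23+4-1=26; pred: 2+0-0=2
Step 12: prey: 26+5-1=30; pred: 2+0-0=2
Step 13: prey: 30+6-1=35; pred: 2+0-0=2
Step 14: prey: 35+7-2=40; pred: 2+0-0=2
Step 15: prey: 40+8-2=46; pred: 2+0-0=2
No extinction within 15 steps

Answer: 16 both-alive 46 2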